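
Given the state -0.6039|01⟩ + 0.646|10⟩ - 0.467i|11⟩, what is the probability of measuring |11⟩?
0.2181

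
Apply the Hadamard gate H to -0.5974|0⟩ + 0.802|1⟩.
0.1447|0⟩ - 0.9895|1⟩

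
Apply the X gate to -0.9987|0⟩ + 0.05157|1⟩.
0.05157|0⟩ - 0.9987|1⟩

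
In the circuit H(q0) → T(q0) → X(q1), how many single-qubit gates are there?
3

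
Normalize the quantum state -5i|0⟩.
-i|0⟩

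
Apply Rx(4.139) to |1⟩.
-0.8782i|0⟩ - 0.4783|1⟩

Rx(4.139) = [[cos(θ/2), −i·sin(θ/2)], [−i·sin(θ/2), cos(θ/2)]]; θ = 4.139, cos(θ/2) ≈ -0.478288, sin(θ/2) ≈ 0.878203.
With a = amp(|0⟩) = 0 and b = amp(|1⟩) = 1:
new amp(|0⟩) = (-0.478288)·a + (-0.878203i)·b = -0.8782i
new amp(|1⟩) = (-0.878203i)·a + (-0.478288)·b = -0.4783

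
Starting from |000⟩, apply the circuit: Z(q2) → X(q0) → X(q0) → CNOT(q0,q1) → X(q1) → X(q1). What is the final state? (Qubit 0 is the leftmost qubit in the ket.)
|000⟩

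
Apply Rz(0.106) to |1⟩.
(0.9986 + 0.05298i)|1⟩

Rz(0.106) = [[e^(−iθ/2), 0], [0, e^(iθ/2)]] with e^(±iθ/2) = cos(θ/2) ± i·sin(θ/2); θ = 0.106, cos(θ/2) ≈ 0.998596, sin(θ/2) ≈ 0.0529752.
With a = amp(|0⟩) = 0 and b = amp(|1⟩) = 1:
new amp(|0⟩) = (0.998596 - 0.0529752i)·a = 0
new amp(|1⟩) = (0.998596 + 0.0529752i)·b = (0.9986 + 0.05298i)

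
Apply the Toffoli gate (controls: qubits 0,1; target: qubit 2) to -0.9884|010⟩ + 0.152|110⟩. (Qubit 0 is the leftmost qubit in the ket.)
-0.9884|010⟩ + 0.152|111⟩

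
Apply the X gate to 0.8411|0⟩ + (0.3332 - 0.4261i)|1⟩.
(0.3332 - 0.4261i)|0⟩ + 0.8411|1⟩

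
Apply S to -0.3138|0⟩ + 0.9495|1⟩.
-0.3138|0⟩ + 0.9495i|1⟩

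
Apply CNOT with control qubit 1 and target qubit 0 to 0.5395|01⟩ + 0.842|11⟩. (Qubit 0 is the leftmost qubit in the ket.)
0.842|01⟩ + 0.5395|11⟩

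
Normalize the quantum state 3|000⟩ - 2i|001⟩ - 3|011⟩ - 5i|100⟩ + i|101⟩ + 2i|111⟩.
0.416|000⟩ - 0.2774i|001⟩ - 0.416|011⟩ - 0.6934i|100⟩ + 0.1387i|101⟩ + 0.2774i|111⟩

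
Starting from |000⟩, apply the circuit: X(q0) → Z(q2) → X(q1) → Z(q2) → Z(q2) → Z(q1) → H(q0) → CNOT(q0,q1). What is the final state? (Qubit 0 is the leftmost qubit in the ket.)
-1/√2|010⟩ + 1/√2|100⟩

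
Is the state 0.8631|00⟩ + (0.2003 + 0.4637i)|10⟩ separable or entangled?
Separable

Writing the state as a|00⟩ + b|01⟩ + c|10⟩ + d|11⟩, it is a product state iff ad − bc = 0.
Here (a, b, c, d) = (0.8631, 0, (0.2003 + 0.4637i), 0): ad − bc = (0.8631)(0) − (0)(0.2003 + 0.4637i) = 0, so the state is separable.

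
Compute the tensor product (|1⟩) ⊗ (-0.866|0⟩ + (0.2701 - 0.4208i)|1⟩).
-0.866|10⟩ + (0.2701 - 0.4208i)|11⟩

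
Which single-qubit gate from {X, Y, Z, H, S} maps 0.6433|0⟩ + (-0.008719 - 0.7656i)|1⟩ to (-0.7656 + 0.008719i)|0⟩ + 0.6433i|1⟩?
Y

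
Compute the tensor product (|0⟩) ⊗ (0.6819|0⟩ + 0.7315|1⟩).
0.6819|00⟩ + 0.7315|01⟩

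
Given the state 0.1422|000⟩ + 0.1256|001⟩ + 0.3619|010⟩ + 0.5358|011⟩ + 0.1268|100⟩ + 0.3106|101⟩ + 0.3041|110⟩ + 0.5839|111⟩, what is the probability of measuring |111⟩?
0.3409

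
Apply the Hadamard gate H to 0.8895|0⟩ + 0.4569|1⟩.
0.952|0⟩ + 0.3059|1⟩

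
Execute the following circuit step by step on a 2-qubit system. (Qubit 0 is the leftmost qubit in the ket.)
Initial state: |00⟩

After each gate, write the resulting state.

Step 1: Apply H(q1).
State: 1/√2|00⟩ + 1/√2|01⟩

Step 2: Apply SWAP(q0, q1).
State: 1/√2|00⟩ + 1/√2|10⟩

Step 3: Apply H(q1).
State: 1/2|00⟩ + 1/2|01⟩ + 1/2|10⟩ + 1/2|11⟩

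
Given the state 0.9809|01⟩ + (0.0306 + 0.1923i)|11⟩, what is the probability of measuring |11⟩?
0.03792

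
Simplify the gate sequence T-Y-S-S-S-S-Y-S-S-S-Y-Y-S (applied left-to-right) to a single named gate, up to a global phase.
T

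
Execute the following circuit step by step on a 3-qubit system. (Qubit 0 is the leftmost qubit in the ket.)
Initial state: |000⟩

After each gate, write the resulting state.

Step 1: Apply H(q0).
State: 1/√2|000⟩ + 1/√2|100⟩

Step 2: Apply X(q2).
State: 1/√2|001⟩ + 1/√2|101⟩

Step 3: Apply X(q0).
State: 1/√2|001⟩ + 1/√2|101⟩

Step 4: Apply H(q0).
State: |001⟩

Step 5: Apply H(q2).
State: 1/√2|000⟩ - 1/√2|001⟩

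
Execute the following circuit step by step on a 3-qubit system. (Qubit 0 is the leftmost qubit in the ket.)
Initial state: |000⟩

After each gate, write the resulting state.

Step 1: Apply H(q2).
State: 1/√2|000⟩ + 1/√2|001⟩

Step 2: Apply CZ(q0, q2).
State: 1/√2|000⟩ + 1/√2|001⟩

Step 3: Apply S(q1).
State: 1/√2|000⟩ + 1/√2|001⟩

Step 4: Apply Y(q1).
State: (1/√2)i|010⟩ + (1/√2)i|011⟩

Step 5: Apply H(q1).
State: (1/2)i|000⟩ + (1/2)i|001⟩ - (1/2)i|010⟩ - (1/2)i|011⟩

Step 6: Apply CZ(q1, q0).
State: (1/2)i|000⟩ + (1/2)i|001⟩ - (1/2)i|010⟩ - (1/2)i|011⟩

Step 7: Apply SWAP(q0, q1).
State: (1/2)i|000⟩ + (1/2)i|001⟩ - (1/2)i|100⟩ - (1/2)i|101⟩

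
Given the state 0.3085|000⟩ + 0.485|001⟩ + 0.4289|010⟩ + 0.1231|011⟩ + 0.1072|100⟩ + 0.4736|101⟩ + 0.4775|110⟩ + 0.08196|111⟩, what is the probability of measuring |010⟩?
0.184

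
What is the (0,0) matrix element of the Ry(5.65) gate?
-0.9503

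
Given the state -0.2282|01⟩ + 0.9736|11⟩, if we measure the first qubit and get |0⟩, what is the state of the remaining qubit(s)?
-|1⟩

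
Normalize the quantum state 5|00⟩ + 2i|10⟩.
0.9285|00⟩ + 0.3714i|10⟩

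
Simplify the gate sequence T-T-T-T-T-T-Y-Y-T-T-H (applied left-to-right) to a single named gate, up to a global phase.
H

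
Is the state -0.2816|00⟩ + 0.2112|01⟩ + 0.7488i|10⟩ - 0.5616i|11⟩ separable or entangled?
Separable

Writing the state as a|00⟩ + b|01⟩ + c|10⟩ + d|11⟩, it is a product state iff ad − bc = 0.
Here (a, b, c, d) = (-0.2816, 0.2112, 0.7488i, -0.5616i): ad − bc = (-0.2816)(-0.5616i) − (0.2112)(0.7488i) = 0, so the state is separable.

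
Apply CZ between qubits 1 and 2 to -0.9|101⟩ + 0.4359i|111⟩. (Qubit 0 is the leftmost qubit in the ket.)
-0.9|101⟩ - 0.4359i|111⟩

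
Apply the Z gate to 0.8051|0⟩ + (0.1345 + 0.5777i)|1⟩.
0.8051|0⟩ + (-0.1345 - 0.5777i)|1⟩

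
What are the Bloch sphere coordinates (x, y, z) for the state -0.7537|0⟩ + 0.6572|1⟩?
(-0.9907, 0, 0.1362)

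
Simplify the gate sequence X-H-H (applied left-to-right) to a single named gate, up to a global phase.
X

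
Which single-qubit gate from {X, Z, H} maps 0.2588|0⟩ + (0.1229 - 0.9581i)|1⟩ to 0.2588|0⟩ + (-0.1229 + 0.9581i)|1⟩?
Z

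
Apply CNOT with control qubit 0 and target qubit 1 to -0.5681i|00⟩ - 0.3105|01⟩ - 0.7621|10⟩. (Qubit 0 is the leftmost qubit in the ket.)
-0.5681i|00⟩ - 0.3105|01⟩ - 0.7621|11⟩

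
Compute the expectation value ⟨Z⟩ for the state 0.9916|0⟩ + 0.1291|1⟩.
0.9666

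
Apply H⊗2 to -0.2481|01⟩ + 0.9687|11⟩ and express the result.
0.3603|00⟩ - 0.3603|01⟩ - 0.6084|10⟩ + 0.6084|11⟩

H⊗2 gives amp(|y⟩) = (1/2) Σ_x (−1)^(x·y) amp(|x⟩), where x·y is the number of positions in which both x and y have a 1.
|00⟩: (-0.2481 + 0.9687)/2 = 0.3603
|01⟩: (0.2481 - 0.9687)/2 = -0.3603
|10⟩: (-0.2481 - 0.9687)/2 = -0.6084
|11⟩: (0.2481 + 0.9687)/2 = 0.6084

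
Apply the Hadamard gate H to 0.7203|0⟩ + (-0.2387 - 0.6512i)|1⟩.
(0.3405 - 0.4605i)|0⟩ + (0.6781 + 0.4605i)|1⟩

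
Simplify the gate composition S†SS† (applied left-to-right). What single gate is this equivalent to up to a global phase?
S†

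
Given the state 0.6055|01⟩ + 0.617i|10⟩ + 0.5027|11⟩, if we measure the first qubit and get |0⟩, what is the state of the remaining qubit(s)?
|1⟩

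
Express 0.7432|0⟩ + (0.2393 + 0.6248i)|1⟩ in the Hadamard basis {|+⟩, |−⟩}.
(0.6947 + 0.4418i)|+⟩ + (0.3563 - 0.4418i)|−⟩

With |ψ⟩ = α|0⟩ + β|1⟩, the Hadamard-basis coefficients are ⟨+|ψ⟩ = (α + β)/√2 and ⟨−|ψ⟩ = (α − β)/√2.
Here α = 0.7432, β = (0.2393 + 0.6248i): (α + β)/√2 = (0.6947 + 0.4418i), (α − β)/√2 = (0.3563 - 0.4418i).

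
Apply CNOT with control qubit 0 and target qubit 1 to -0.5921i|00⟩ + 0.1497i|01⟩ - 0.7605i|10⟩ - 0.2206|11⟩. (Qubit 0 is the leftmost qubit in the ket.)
-0.5921i|00⟩ + 0.1497i|01⟩ - 0.2206|10⟩ - 0.7605i|11⟩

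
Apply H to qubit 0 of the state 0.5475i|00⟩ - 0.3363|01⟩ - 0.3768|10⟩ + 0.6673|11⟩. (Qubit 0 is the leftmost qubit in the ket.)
(-0.2664 + 0.3871i)|00⟩ + 0.2341|01⟩ + (0.2664 + 0.3871i)|10⟩ - 0.7097|11⟩

H on qubit 0 mixes each pair of kets that differ only in qubit 0: amplitudes (a, b) of (|…0…⟩, |…1…⟩) become ((a + b)/√2, (a − b)/√2). Kets absent from the input have amplitude 0.
(|00⟩, |10⟩): (a, b) = (0.5475i, -0.3768) → ((-0.2664 + 0.3871i), (0.2664 + 0.3871i))
(|01⟩, |11⟩): (a, b) = (-0.3363, 0.6673) → (0.2341, -0.7097)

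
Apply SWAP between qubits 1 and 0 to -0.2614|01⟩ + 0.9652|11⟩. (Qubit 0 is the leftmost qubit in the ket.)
-0.2614|10⟩ + 0.9652|11⟩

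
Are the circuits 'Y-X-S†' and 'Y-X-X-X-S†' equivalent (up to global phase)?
Yes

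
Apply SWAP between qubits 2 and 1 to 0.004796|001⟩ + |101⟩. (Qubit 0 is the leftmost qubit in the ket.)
0.004796|010⟩ + |110⟩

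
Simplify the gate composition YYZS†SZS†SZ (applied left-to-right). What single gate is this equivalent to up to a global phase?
Z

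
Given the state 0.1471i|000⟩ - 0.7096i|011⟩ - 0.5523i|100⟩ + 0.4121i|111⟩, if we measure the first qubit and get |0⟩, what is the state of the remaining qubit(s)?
0.203i|00⟩ - 0.9792i|11⟩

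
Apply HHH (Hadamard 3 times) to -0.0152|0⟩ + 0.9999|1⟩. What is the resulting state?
0.6963|0⟩ - 0.7178|1⟩

H² = I, so H^3 = H: a single Hadamard. With (a, b) = (-0.0152, 0.9999), H gives ((a + b)/√2, (a − b)/√2) = (0.6963, -0.7178).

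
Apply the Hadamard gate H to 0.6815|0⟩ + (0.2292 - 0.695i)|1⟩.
(0.644 - 0.4914i)|0⟩ + (0.3198 + 0.4914i)|1⟩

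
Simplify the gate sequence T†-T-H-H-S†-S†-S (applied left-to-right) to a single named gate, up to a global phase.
S†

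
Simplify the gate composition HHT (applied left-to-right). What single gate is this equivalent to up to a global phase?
T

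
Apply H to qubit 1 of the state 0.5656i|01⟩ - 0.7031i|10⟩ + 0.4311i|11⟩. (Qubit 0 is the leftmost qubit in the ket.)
0.3999i|00⟩ - 0.3999i|01⟩ - 0.1923i|10⟩ - 0.802i|11⟩

H on qubit 1 mixes each pair of kets that differ only in qubit 1: amplitudes (a, b) of (|…0…⟩, |…1…⟩) become ((a + b)/√2, (a − b)/√2). Kets absent from the input have amplitude 0.
(|00⟩, |01⟩): (a, b) = (0, 0.5656i) → (0.3999i, -0.3999i)
(|10⟩, |11⟩): (a, b) = (-0.7031i, 0.4311i) → (-0.1923i, -0.802i)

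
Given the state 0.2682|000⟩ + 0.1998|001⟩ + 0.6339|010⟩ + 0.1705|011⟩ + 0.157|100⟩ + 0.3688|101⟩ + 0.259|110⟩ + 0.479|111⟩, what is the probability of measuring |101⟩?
0.136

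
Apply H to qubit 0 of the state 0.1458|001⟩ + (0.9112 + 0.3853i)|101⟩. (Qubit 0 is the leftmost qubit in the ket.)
(0.7474 + 0.2724i)|001⟩ + (-0.5412 - 0.2724i)|101⟩

H on qubit 0 mixes each pair of kets that differ only in qubit 0: amplitudes (a, b) of (|…0…⟩, |…1…⟩) become ((a + b)/√2, (a − b)/√2). Kets absent from the input have amplitude 0.
(|001⟩, |101⟩): (a, b) = (0.1458, (0.9112 + 0.3853i)) → ((0.7474 + 0.2724i), (-0.5412 - 0.2724i))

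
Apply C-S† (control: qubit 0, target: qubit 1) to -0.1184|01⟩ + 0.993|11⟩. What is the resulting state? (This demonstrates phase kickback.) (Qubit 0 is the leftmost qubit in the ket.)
-0.1184|01⟩ - 0.993i|11⟩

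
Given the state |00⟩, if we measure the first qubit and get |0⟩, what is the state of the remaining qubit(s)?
|0⟩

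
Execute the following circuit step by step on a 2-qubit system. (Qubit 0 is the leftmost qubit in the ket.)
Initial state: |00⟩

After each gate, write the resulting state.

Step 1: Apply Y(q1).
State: i|01⟩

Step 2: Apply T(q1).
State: (-1/√2 + (1/√2)i)|01⟩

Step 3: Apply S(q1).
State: (-1/√2 - (1/√2)i)|01⟩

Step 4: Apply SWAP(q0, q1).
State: (-1/√2 - (1/√2)i)|10⟩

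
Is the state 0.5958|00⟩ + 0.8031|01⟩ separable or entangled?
Separable

Writing the state as a|00⟩ + b|01⟩ + c|10⟩ + d|11⟩, it is a product state iff ad − bc = 0.
Here (a, b, c, d) = (0.5958, 0.8031, 0, 0): ad − bc = (0.5958)(0) − (0.8031)(0) = 0, so the state is separable.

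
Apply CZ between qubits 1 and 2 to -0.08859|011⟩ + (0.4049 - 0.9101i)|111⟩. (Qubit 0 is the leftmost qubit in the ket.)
0.08859|011⟩ + (-0.4049 + 0.9101i)|111⟩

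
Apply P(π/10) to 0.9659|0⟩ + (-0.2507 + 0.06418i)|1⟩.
0.9659|0⟩ + (-0.2583 - 0.01643i)|1⟩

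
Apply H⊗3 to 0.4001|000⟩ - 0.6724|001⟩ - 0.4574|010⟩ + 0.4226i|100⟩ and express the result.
(-0.258 + 0.1494i)|000⟩ + (0.2175 + 0.1494i)|001⟩ + (0.06544 + 0.1494i)|010⟩ + (0.5409 + 0.1494i)|011⟩ + (-0.258 - 0.1494i)|100⟩ + (0.2175 - 0.1494i)|101⟩ + (0.06544 - 0.1494i)|110⟩ + (0.5409 - 0.1494i)|111⟩

H⊗3 gives amp(|y⟩) = (1/2√2) Σ_x (−1)^(x·y) amp(|x⟩), where x·y is the number of positions in which both x and y have a 1.
|000⟩: (0.4001 - 0.6724 - 0.4574 + 0.4226i)/(2√2) = (-0.258 + 0.1494i)
|001⟩: (0.4001 + 0.6724 - 0.4574 + 0.4226i)/(2√2) = (0.2175 + 0.1494i)
|010⟩: (0.4001 - 0.6724 + 0.4574 + 0.4226i)/(2√2) = (0.06544 + 0.1494i)
|011⟩: (0.4001 + 0.6724 + 0.4574 + 0.4226i)/(2√2) = (0.5409 + 0.1494i)
|100⟩: (0.4001 - 0.6724 - 0.4574 - 0.4226i)/(2√2) = (-0.258 - 0.1494i)
|101⟩: (0.4001 + 0.6724 - 0.4574 - 0.4226i)/(2√2) = (0.2175 - 0.1494i)
|110⟩: (0.4001 - 0.6724 + 0.4574 - 0.4226i)/(2√2) = (0.06544 - 0.1494i)
|111⟩: (0.4001 + 0.6724 + 0.4574 - 0.4226i)/(2√2) = (0.5409 - 0.1494i)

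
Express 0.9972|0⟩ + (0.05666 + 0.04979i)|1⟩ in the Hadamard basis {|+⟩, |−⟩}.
(0.7452 + 0.03521i)|+⟩ + (0.6651 - 0.03521i)|−⟩

With |ψ⟩ = α|0⟩ + β|1⟩, the Hadamard-basis coefficients are ⟨+|ψ⟩ = (α + β)/√2 and ⟨−|ψ⟩ = (α − β)/√2.
Here α = 0.9972, β = (0.05666 + 0.04979i): (α + β)/√2 = (0.7452 + 0.03521i), (α − β)/√2 = (0.6651 - 0.03521i).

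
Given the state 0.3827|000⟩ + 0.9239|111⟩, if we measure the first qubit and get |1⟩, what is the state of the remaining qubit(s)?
|11⟩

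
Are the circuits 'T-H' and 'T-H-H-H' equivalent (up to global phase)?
Yes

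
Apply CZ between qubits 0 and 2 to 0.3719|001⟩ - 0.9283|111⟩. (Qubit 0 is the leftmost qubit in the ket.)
0.3719|001⟩ + 0.9283|111⟩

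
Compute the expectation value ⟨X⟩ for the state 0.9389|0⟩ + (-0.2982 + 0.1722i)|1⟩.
-0.56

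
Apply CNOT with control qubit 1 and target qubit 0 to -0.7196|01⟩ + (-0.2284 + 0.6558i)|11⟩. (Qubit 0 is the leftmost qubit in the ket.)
(-0.2284 + 0.6558i)|01⟩ - 0.7196|11⟩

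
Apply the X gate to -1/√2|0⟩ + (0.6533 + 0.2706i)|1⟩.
(0.6533 + 0.2706i)|0⟩ - 1/√2|1⟩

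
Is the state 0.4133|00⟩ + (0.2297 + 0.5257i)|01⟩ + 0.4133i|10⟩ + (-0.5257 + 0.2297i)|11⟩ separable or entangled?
Separable

Writing the state as a|00⟩ + b|01⟩ + c|10⟩ + d|11⟩, it is a product state iff ad − bc = 0.
Here (a, b, c, d) = (0.4133, (0.2297 + 0.5257i), 0.4133i, (-0.5257 + 0.2297i)): ad − bc = (0.4133)(-0.5257 + 0.2297i) − (0.2297 + 0.5257i)(0.4133i) = 0, so the state is separable.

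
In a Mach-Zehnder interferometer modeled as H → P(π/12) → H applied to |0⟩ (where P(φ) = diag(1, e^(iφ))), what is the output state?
(0.983 + 0.1294i)|0⟩ + (0.01704 - 0.1294i)|1⟩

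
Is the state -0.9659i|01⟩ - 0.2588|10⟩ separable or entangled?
Entangled

Writing the state as a|00⟩ + b|01⟩ + c|10⟩ + d|11⟩, it is a product state iff ad − bc = 0.
Here (a, b, c, d) = (0, -0.9659i, -0.2588, 0): ad − bc = (0)(0) − (-0.9659i)(-0.2588) = -0.25i ≠ 0, so the state is entangled.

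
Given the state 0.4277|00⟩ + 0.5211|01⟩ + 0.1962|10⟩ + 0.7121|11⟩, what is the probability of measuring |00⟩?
0.1829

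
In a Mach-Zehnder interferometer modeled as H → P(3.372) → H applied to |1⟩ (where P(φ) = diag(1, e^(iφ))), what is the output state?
(0.9868 + 0.1142i)|0⟩ + (0.01321 - 0.1142i)|1⟩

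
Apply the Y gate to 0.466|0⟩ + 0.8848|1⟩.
-0.8848i|0⟩ + 0.466i|1⟩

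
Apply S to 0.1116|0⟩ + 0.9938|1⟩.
0.1116|0⟩ + 0.9938i|1⟩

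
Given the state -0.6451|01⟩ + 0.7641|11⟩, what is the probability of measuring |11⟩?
0.5838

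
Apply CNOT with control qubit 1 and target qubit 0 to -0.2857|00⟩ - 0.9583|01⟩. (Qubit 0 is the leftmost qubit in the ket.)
-0.2857|00⟩ - 0.9583|11⟩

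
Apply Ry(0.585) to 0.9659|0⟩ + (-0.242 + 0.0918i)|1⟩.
(0.9947 - 0.02647i)|0⟩ + (0.04679 + 0.0879i)|1⟩

Ry(0.585) = [[cos(θ/2), −sin(θ/2)], [sin(θ/2), cos(θ/2)]]; θ = 0.585, cos(θ/2) ≈ 0.957526, sin(θ/2) ≈ 0.288347.
With a = amp(|0⟩) = 0.9659 and b = amp(|1⟩) = (-0.242 + 0.0918i):
new amp(|0⟩) = (0.957526)·a + (-0.288347)·b = (0.9947 - 0.02647i)
new amp(|1⟩) = (0.288347)·a + (0.957526)·b = (0.04679 + 0.0879i)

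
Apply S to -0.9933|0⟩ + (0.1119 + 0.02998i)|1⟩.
-0.9933|0⟩ + (-0.02998 + 0.1119i)|1⟩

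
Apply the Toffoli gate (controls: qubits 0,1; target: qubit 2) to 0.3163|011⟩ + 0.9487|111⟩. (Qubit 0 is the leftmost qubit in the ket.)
0.3163|011⟩ + 0.9487|110⟩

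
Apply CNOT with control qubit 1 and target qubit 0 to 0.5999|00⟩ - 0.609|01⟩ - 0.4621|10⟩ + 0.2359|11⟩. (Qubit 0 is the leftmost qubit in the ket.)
0.5999|00⟩ + 0.2359|01⟩ - 0.4621|10⟩ - 0.609|11⟩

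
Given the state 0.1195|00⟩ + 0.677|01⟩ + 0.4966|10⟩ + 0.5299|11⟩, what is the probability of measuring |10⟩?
0.2466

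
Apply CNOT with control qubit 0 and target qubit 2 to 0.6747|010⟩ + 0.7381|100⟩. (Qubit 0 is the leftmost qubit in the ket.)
0.6747|010⟩ + 0.7381|101⟩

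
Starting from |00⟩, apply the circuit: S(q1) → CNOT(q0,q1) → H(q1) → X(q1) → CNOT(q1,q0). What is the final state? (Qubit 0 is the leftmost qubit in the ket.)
1/√2|00⟩ + 1/√2|11⟩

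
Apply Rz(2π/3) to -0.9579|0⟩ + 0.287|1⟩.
(-0.479 + 0.8296i)|0⟩ + (0.1435 + 0.2485i)|1⟩

Rz(2π/3) = [[e^(−iθ/2), 0], [0, e^(iθ/2)]] with e^(±iθ/2) = cos(θ/2) ± i·sin(θ/2); θ = 2π/3, cos(θ/2) ≈ 0.5, sin(θ/2) ≈ 0.866025.
With a = amp(|0⟩) = -0.9579 and b = amp(|1⟩) = 0.287:
new amp(|0⟩) = (0.5 - 0.866025i)·a = (-0.479 + 0.8296i)
new amp(|1⟩) = (0.5 + 0.866025i)·b = (0.1435 + 0.2485i)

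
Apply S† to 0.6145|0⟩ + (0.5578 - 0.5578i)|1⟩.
0.6145|0⟩ + (-0.5578 - 0.5578i)|1⟩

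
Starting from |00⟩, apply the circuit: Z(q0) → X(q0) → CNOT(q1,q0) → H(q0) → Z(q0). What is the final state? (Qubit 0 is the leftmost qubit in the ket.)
1/√2|00⟩ + 1/√2|10⟩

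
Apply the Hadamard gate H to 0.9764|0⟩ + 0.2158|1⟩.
0.843|0⟩ + 0.5378|1⟩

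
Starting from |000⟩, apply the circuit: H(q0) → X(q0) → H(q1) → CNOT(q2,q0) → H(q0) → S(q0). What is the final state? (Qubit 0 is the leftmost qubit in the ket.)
1/√2|000⟩ + 1/√2|010⟩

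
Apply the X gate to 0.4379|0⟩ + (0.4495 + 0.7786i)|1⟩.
(0.4495 + 0.7786i)|0⟩ + 0.4379|1⟩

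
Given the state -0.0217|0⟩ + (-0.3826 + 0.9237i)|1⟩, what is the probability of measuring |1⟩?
0.9996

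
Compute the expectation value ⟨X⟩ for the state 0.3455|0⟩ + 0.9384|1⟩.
0.6484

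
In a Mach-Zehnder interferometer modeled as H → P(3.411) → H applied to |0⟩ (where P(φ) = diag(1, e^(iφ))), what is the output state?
(0.01804 - 0.1331i)|0⟩ + (0.982 + 0.1331i)|1⟩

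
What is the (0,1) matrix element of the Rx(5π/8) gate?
-0.8315i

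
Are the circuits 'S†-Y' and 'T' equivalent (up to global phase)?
No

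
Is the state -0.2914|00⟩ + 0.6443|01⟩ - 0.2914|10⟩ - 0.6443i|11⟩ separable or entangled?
Entangled

Writing the state as a|00⟩ + b|01⟩ + c|10⟩ + d|11⟩, it is a product state iff ad − bc = 0.
Here (a, b, c, d) = (-0.2914, 0.6443, -0.2914, -0.6443i): ad − bc = (-0.2914)(-0.6443i) − (0.6443)(-0.2914) = (0.1877 + 0.1877i) ≠ 0, so the state is entangled.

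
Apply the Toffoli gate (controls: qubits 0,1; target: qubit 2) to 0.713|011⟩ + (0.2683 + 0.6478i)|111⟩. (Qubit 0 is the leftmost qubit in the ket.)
0.713|011⟩ + (0.2683 + 0.6478i)|110⟩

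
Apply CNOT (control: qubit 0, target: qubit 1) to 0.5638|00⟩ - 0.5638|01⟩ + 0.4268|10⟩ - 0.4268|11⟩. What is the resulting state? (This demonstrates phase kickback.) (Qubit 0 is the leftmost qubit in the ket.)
0.5638|00⟩ - 0.5638|01⟩ - 0.4268|10⟩ + 0.4268|11⟩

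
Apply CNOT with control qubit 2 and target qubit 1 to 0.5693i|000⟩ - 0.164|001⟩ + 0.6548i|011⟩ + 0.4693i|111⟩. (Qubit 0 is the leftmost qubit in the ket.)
0.5693i|000⟩ + 0.6548i|001⟩ - 0.164|011⟩ + 0.4693i|101⟩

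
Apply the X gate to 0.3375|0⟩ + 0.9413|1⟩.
0.9413|0⟩ + 0.3375|1⟩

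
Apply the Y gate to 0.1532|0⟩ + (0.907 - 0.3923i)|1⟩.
(-0.3923 - 0.907i)|0⟩ + 0.1532i|1⟩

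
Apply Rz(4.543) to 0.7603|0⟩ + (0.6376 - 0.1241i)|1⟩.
(-0.4902 - 0.5812i)|0⟩ + (-0.3162 + 0.5674i)|1⟩

Rz(4.543) = [[e^(−iθ/2), 0], [0, e^(iθ/2)]] with e^(±iθ/2) = cos(θ/2) ± i·sin(θ/2); θ = 4.543, cos(θ/2) ≈ -0.644756, sin(θ/2) ≈ 0.764389.
With a = amp(|0⟩) = 0.7603 and b = amp(|1⟩) = (0.6376 - 0.1241i):
new amp(|0⟩) = (-0.644756 - 0.764389i)·a = (-0.4902 - 0.5812i)
new amp(|1⟩) = (-0.644756 + 0.764389i)·b = (-0.3162 + 0.5674i)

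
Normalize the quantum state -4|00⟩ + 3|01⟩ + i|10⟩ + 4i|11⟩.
-0.6172|00⟩ + 0.4629|01⟩ + 0.1543i|10⟩ + 0.6172i|11⟩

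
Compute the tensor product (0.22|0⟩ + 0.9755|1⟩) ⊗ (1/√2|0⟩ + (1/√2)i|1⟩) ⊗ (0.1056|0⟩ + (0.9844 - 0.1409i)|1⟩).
0.01643|000⟩ + (0.1531 - 0.02192i)|001⟩ + 0.01643i|010⟩ + (0.02192 + 0.1531i)|011⟩ + 0.07284|100⟩ + (0.679 - 0.09719i)|101⟩ + 0.07284i|110⟩ + (0.09719 + 0.679i)|111⟩

amp(|b₁b₂…⟩) = product of the factor amplitudes for bits b₁, b₂, …; only kets whose every factor amplitude is nonzero survive.
|000⟩: (0.22)(1/√2)(0.1056) = 0.01643
|001⟩: (0.22)(1/√2)(0.9844 - 0.1409i) = (0.1531 - 0.02192i)
|010⟩: (0.22)((1/√2)i)(0.1056) = 0.01643i
|011⟩: (0.22)((1/√2)i)(0.9844 - 0.1409i) = (0.02192 + 0.1531i)
|100⟩: (0.9755)(1/√2)(0.1056) = 0.07284
|101⟩: (0.9755)(1/√2)(0.9844 - 0.1409i) = (0.679 - 0.09719i)
|110⟩: (0.9755)((1/√2)i)(0.1056) = 0.07284i
|111⟩: (0.9755)((1/√2)i)(0.9844 - 0.1409i) = (0.09719 + 0.679i)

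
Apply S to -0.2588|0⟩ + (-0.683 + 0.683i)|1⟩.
-0.2588|0⟩ + (-0.683 - 0.683i)|1⟩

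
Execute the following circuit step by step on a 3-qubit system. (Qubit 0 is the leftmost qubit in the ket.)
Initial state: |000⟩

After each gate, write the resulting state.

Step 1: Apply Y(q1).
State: i|010⟩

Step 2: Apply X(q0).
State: i|110⟩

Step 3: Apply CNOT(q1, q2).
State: i|111⟩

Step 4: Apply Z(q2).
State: -i|111⟩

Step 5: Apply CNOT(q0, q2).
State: -i|110⟩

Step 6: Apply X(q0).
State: -i|010⟩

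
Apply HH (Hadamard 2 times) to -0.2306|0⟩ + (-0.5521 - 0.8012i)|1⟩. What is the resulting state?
-0.2306|0⟩ + (-0.5521 - 0.8012i)|1⟩

H² = I, so an even number of Hadamards cancels: H^2 = I and the state is unchanged.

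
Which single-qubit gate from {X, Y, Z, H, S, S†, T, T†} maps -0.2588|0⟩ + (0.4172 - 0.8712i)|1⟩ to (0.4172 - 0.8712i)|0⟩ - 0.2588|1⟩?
X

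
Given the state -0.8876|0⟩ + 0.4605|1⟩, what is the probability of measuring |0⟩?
0.7878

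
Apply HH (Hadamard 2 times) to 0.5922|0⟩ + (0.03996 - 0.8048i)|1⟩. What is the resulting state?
0.5922|0⟩ + (0.03996 - 0.8048i)|1⟩

H² = I, so an even number of Hadamards cancels: H^2 = I and the state is unchanged.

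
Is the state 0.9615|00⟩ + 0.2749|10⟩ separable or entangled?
Separable

Writing the state as a|00⟩ + b|01⟩ + c|10⟩ + d|11⟩, it is a product state iff ad − bc = 0.
Here (a, b, c, d) = (0.9615, 0, 0.2749, 0): ad − bc = (0.9615)(0) − (0)(0.2749) = 0, so the state is separable.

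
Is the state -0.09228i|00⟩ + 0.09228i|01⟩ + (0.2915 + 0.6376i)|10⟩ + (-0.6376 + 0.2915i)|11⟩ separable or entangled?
Entangled

Writing the state as a|00⟩ + b|01⟩ + c|10⟩ + d|11⟩, it is a product state iff ad − bc = 0.
Here (a, b, c, d) = (-0.09228i, 0.09228i, (0.2915 + 0.6376i), (-0.6376 + 0.2915i)): ad − bc = (-0.09228i)(-0.6376 + 0.2915i) − (0.09228i)(0.2915 + 0.6376i) = (0.08574 + 0.03194i) ≠ 0, so the state is entangled.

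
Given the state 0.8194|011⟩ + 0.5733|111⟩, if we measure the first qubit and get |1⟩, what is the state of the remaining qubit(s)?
|11⟩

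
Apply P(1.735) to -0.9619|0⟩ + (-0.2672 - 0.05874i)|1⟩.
-0.9619|0⟩ + (0.1016 - 0.254i)|1⟩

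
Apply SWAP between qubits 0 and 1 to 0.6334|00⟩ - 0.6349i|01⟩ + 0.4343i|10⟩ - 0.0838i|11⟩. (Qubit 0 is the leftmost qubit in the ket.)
0.6334|00⟩ + 0.4343i|01⟩ - 0.6349i|10⟩ - 0.0838i|11⟩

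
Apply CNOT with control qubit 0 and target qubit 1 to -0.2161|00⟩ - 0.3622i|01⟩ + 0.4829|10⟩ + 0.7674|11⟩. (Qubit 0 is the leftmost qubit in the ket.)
-0.2161|00⟩ - 0.3622i|01⟩ + 0.7674|10⟩ + 0.4829|11⟩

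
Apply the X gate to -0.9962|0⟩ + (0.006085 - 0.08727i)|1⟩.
(0.006085 - 0.08727i)|0⟩ - 0.9962|1⟩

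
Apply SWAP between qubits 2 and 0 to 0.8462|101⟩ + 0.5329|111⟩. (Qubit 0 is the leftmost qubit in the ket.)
0.8462|101⟩ + 0.5329|111⟩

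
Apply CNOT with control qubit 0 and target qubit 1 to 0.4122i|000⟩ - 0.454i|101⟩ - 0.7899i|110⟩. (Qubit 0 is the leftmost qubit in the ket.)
0.4122i|000⟩ - 0.7899i|100⟩ - 0.454i|111⟩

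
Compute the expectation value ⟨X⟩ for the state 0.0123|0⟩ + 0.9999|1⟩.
0.0246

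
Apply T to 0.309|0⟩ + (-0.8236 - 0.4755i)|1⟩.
0.309|0⟩ + (-0.2461 - 0.9186i)|1⟩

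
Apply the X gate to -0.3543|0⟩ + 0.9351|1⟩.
0.9351|0⟩ - 0.3543|1⟩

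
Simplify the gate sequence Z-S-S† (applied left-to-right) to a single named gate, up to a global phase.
Z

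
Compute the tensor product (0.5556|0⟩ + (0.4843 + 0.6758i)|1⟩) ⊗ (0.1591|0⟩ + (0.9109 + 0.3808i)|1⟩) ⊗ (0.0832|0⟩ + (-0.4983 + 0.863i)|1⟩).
0.007355|000⟩ + (-0.04405 + 0.07629i)|001⟩ + (0.04211 + 0.0176i)|010⟩ + (-0.4348 + 0.3313i)|011⟩ + (0.006411 + 0.008946i)|100⟩ + (-0.1312 + 0.01292i)|101⟩ + (0.01529 + 0.06656i)|110⟩ + (-0.782 - 0.24i)|111⟩

amp(|b₁b₂…⟩) = product of the factor amplitudes for bits b₁, b₂, …; only kets whose every factor amplitude is nonzero survive.
|000⟩: (0.5556)(0.1591)(0.0832) = 0.007355
|001⟩: (0.5556)(0.1591)(-0.4983 + 0.863i) = (-0.04405 + 0.07629i)
|010⟩: (0.5556)(0.9109 + 0.3808i)(0.0832) = (0.04211 + 0.0176i)
|011⟩: (0.5556)(0.9109 + 0.3808i)(-0.4983 + 0.863i) = (-0.4348 + 0.3313i)
|100⟩: (0.4843 + 0.6758i)(0.1591)(0.0832) = (0.006411 + 0.008946i)
|101⟩: (0.4843 + 0.6758i)(0.1591)(-0.4983 + 0.863i) = (-0.1312 + 0.01292i)
|110⟩: (0.4843 + 0.6758i)(0.9109 + 0.3808i)(0.0832) = (0.01529 + 0.06656i)
|111⟩: (0.4843 + 0.6758i)(0.9109 + 0.3808i)(-0.4983 + 0.863i) = (-0.782 - 0.24i)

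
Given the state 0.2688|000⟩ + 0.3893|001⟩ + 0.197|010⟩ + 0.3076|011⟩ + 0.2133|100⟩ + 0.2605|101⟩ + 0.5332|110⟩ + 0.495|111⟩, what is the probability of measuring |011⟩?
0.09462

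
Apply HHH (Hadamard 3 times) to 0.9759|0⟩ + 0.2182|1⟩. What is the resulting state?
0.8444|0⟩ + 0.5358|1⟩

H² = I, so H^3 = H: a single Hadamard. With (a, b) = (0.9759, 0.2182), H gives ((a + b)/√2, (a − b)/√2) = (0.8444, 0.5358).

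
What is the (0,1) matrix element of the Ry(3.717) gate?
-0.9589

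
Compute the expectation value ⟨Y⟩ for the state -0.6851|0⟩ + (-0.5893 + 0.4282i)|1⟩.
-0.5867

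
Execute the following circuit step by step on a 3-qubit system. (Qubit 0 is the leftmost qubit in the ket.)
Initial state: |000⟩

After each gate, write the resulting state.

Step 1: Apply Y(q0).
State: i|100⟩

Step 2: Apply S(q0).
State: -|100⟩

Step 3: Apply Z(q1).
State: -|100⟩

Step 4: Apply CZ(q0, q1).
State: -|100⟩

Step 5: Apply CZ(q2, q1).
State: -|100⟩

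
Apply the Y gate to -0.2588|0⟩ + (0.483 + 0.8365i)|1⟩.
(0.8365 - 0.483i)|0⟩ - 0.2588i|1⟩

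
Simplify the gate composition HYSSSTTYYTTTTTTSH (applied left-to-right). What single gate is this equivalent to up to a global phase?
Y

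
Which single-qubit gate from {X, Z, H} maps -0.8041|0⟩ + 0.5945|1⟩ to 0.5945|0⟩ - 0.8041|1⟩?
X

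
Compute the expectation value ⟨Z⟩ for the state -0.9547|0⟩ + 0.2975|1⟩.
0.8229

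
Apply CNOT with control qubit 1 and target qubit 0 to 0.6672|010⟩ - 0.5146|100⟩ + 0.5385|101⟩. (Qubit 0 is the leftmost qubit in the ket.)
-0.5146|100⟩ + 0.5385|101⟩ + 0.6672|110⟩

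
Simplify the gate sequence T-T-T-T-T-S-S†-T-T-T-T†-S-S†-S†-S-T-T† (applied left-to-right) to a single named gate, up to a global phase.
T†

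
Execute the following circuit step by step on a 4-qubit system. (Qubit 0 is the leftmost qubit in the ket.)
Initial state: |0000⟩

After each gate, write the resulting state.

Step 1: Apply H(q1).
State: 1/√2|0000⟩ + 1/√2|0100⟩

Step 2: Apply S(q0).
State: 1/√2|0000⟩ + 1/√2|0100⟩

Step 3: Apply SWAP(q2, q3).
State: 1/√2|0000⟩ + 1/√2|0100⟩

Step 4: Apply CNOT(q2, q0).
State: 1/√2|0000⟩ + 1/√2|0100⟩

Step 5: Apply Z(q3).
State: 1/√2|0000⟩ + 1/√2|0100⟩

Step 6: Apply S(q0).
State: 1/√2|0000⟩ + 1/√2|0100⟩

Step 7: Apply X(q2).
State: 1/√2|0010⟩ + 1/√2|0110⟩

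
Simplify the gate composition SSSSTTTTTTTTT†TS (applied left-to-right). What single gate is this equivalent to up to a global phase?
S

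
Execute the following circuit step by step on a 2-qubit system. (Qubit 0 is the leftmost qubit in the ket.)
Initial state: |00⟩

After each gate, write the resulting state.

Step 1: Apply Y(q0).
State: i|10⟩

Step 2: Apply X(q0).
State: i|00⟩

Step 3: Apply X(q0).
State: i|10⟩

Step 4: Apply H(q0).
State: (1/√2)i|00⟩ - (1/√2)i|10⟩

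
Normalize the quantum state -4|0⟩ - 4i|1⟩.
-1/√2|0⟩ - (1/√2)i|1⟩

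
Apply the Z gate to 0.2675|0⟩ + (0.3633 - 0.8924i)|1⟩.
0.2675|0⟩ + (-0.3633 + 0.8924i)|1⟩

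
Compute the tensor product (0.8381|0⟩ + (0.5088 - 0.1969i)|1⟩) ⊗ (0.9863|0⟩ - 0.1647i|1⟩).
0.8266|00⟩ - 0.138i|01⟩ + (0.5018 - 0.1942i)|10⟩ + (-0.03243 - 0.0838i)|11⟩

amp(|b₁b₂…⟩) = product of the factor amplitudes for bits b₁, b₂, …; only kets whose every factor amplitude is nonzero survive.
|00⟩: (0.8381)(0.9863) = 0.8266
|01⟩: (0.8381)(-0.1647i) = -0.138i
|10⟩: (0.5088 - 0.1969i)(0.9863) = (0.5018 - 0.1942i)
|11⟩: (0.5088 - 0.1969i)(-0.1647i) = (-0.03243 - 0.0838i)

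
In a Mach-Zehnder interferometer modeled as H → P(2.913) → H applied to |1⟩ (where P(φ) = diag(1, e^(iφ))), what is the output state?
(0.987 - 0.1133i)|0⟩ + (0.01301 + 0.1133i)|1⟩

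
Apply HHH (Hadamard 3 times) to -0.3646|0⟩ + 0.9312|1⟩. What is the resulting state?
0.4006|0⟩ - 0.9163|1⟩

H² = I, so H^3 = H: a single Hadamard. With (a, b) = (-0.3646, 0.9312), H gives ((a + b)/√2, (a − b)/√2) = (0.4006, -0.9163).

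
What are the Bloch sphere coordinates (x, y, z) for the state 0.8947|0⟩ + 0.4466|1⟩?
(0.7991, 0, 0.601)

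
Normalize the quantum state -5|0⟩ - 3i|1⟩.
-0.8575|0⟩ - 0.5145i|1⟩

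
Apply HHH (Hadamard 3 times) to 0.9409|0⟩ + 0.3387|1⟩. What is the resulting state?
0.9048|0⟩ + 0.4258|1⟩

H² = I, so H^3 = H: a single Hadamard. With (a, b) = (0.9409, 0.3387), H gives ((a + b)/√2, (a − b)/√2) = (0.9048, 0.4258).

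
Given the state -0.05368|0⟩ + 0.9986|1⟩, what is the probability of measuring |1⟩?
0.9972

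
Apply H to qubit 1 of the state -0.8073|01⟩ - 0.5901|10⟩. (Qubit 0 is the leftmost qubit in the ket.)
-0.5708|00⟩ + 0.5708|01⟩ - 0.4173|10⟩ - 0.4173|11⟩

H on qubit 1 mixes each pair of kets that differ only in qubit 1: amplitudes (a, b) of (|…0…⟩, |…1…⟩) become ((a + b)/√2, (a − b)/√2). Kets absent from the input have amplitude 0.
(|00⟩, |01⟩): (a, b) = (0, -0.8073) → (-0.5708, 0.5708)
(|10⟩, |11⟩): (a, b) = (-0.5901, 0) → (-0.4173, -0.4173)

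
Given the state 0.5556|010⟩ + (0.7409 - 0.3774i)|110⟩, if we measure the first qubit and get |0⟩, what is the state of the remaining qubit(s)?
|10⟩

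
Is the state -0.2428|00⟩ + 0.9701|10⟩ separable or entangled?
Separable

Writing the state as a|00⟩ + b|01⟩ + c|10⟩ + d|11⟩, it is a product state iff ad − bc = 0.
Here (a, b, c, d) = (-0.2428, 0, 0.9701, 0): ad − bc = (-0.2428)(0) − (0)(0.9701) = 0, so the state is separable.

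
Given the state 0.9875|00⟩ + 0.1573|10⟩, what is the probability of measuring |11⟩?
0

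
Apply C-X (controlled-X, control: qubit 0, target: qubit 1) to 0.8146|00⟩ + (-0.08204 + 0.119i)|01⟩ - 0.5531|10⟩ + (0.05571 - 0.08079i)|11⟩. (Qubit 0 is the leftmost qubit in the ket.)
0.8146|00⟩ + (-0.08204 + 0.119i)|01⟩ + (0.05571 - 0.08079i)|10⟩ - 0.5531|11⟩

C-X leaves the control-|0⟩ kets |00⟩, |01⟩ unchanged and applies X to qubit 1 on the control-|1⟩ pair (|10⟩, |11⟩).
X = [[0, 1], [1, 0]].
With a = amp(|10⟩) = -0.5531 and b = amp(|11⟩) = (0.05571 - 0.08079i):
new amp(|10⟩) = (1)·b = (0.05571 - 0.08079i)
new amp(|11⟩) = (1)·a = -0.5531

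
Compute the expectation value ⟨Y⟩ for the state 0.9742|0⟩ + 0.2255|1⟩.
0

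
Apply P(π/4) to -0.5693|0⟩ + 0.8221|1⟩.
-0.5693|0⟩ + (0.5813 + 0.5813i)|1⟩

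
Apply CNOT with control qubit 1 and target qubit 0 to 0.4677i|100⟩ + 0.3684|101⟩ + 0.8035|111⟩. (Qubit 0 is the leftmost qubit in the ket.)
0.8035|011⟩ + 0.4677i|100⟩ + 0.3684|101⟩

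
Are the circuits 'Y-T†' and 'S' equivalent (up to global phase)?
No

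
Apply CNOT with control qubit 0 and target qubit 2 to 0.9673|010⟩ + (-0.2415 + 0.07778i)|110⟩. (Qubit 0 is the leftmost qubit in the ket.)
0.9673|010⟩ + (-0.2415 + 0.07778i)|111⟩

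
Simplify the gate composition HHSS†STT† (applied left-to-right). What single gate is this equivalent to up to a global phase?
S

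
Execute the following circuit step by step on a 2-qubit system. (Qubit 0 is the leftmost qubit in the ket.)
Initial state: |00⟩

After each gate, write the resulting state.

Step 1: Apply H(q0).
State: 1/√2|00⟩ + 1/√2|10⟩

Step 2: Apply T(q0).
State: 1/√2|00⟩ + (1/2 + (1/2)i)|10⟩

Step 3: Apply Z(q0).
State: 1/√2|00⟩ + (-1/2 - (1/2)i)|10⟩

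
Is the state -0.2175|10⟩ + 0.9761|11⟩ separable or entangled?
Separable

Writing the state as a|00⟩ + b|01⟩ + c|10⟩ + d|11⟩, it is a product state iff ad − bc = 0.
Here (a, b, c, d) = (0, 0, -0.2175, 0.9761): ad − bc = (0)(0.9761) − (0)(-0.2175) = 0, so the state is separable.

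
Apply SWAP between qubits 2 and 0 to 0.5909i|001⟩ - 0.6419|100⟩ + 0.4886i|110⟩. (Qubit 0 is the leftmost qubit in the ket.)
-0.6419|001⟩ + 0.4886i|011⟩ + 0.5909i|100⟩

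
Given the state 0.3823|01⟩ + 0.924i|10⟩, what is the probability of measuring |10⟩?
0.8538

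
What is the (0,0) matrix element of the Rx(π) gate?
0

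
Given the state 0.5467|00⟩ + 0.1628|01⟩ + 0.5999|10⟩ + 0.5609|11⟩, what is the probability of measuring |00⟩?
0.2989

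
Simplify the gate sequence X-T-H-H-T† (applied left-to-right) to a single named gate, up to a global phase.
X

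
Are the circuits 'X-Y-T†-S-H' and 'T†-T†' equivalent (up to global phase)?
No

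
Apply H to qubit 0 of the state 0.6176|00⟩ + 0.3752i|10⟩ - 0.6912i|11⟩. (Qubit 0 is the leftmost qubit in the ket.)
(0.4367 + 0.2653i)|00⟩ - 0.4888i|01⟩ + (0.4367 - 0.2653i)|10⟩ + 0.4888i|11⟩

H on qubit 0 mixes each pair of kets that differ only in qubit 0: amplitudes (a, b) of (|…0…⟩, |…1…⟩) become ((a + b)/√2, (a − b)/√2). Kets absent from the input have amplitude 0.
(|00⟩, |10⟩): (a, b) = (0.6176, 0.3752i) → ((0.4367 + 0.2653i), (0.4367 - 0.2653i))
(|01⟩, |11⟩): (a, b) = (0, -0.6912i) → (-0.4888i, 0.4888i)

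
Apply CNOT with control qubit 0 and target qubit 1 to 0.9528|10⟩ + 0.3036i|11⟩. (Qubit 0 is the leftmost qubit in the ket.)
0.3036i|10⟩ + 0.9528|11⟩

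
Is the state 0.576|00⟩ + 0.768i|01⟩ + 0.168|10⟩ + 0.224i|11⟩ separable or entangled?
Separable

Writing the state as a|00⟩ + b|01⟩ + c|10⟩ + d|11⟩, it is a product state iff ad − bc = 0.
Here (a, b, c, d) = (0.576, 0.768i, 0.168, 0.224i): ad − bc = (0.576)(0.224i) − (0.768i)(0.168) = 0, so the state is separable.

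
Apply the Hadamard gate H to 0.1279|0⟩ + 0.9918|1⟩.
0.7917|0⟩ - 0.6109|1⟩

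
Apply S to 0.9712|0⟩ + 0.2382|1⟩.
0.9712|0⟩ + 0.2382i|1⟩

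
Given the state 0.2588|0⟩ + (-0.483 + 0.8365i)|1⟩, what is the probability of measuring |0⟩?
0.06698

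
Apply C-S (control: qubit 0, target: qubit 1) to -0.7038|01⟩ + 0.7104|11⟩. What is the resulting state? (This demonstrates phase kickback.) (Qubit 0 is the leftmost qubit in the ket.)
-0.7038|01⟩ + 0.7104i|11⟩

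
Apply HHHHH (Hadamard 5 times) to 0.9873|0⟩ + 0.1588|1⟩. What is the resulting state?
0.8104|0⟩ + 0.5858|1⟩

H² = I, so H^5 = H: a single Hadamard. With (a, b) = (0.9873, 0.1588), H gives ((a + b)/√2, (a − b)/√2) = (0.8104, 0.5858).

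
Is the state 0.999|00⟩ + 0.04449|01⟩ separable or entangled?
Separable

Writing the state as a|00⟩ + b|01⟩ + c|10⟩ + d|11⟩, it is a product state iff ad − bc = 0.
Here (a, b, c, d) = (0.999, 0.04449, 0, 0): ad − bc = (0.999)(0) − (0.04449)(0) = 0, so the state is separable.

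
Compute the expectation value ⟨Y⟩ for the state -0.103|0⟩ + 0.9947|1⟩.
0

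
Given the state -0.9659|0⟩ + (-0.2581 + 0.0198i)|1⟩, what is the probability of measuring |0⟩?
0.933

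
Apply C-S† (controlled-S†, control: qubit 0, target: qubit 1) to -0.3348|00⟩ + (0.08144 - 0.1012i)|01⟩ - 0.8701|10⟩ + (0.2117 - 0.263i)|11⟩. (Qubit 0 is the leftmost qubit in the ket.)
-0.3348|00⟩ + (0.08144 - 0.1012i)|01⟩ - 0.8701|10⟩ + (-0.263 - 0.2117i)|11⟩

C-S† leaves the control-|0⟩ kets |00⟩, |01⟩ unchanged and applies S† to qubit 1 on the control-|1⟩ pair (|10⟩, |11⟩).
S† = [[1, 0], [0, -i]].
With a = amp(|10⟩) = -0.8701 and b = amp(|11⟩) = (0.2117 - 0.263i):
new amp(|10⟩) = (1)·a = -0.8701
new amp(|11⟩) = (-i)·b = (-0.263 - 0.2117i)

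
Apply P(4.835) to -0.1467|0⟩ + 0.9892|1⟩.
-0.1467|0⟩ + (0.121 - 0.9818i)|1⟩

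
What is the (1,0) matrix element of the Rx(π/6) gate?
-0.2588i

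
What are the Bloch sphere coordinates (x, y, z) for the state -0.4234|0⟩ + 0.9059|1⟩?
(-0.7671, 0, -0.6414)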